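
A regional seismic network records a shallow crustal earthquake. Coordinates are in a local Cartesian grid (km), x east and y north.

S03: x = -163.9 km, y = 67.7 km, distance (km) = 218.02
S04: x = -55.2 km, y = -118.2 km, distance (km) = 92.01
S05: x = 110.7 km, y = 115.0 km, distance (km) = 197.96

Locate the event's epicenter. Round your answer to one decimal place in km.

Circle about each station: (x + 163.9)² + (y − 67.7)² = 218.02²; (x + 55.2)² + (y + 118.2)² = 92.01²; (x − 110.7)² + (y − 115.0)² = 197.96².
Subtracting pairs of circle equations eliminates x²+y² and gives linear equations (the radical axes):
217.4 x − 371.8 y = 24638.66
549.2 x + 94.6 y = 2377.55
Solving the 2×2 system: x ≈ 14.3, y ≈ -57.9 km.
Check against S03 (with the unrounded x, y): √((x + 163.9)²+(y − 67.7)²) = 218.02 ≈ 218.02 km. ✓

x ≈ 14.3 km, y ≈ -57.9 km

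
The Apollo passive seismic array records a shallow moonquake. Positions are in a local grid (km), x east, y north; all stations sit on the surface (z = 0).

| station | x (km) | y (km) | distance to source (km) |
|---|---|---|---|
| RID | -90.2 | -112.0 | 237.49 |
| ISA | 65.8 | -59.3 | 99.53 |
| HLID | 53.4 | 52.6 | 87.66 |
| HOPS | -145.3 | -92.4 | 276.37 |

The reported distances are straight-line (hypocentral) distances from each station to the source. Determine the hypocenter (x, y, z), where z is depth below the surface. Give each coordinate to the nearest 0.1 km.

Each station gives a sphere (x−x_i)² + (y−y_i)² + z² = d_i² (stations at z=0).
Subtracting the RID sphere from ISA and HLID: z² cancels, leaving linear equations in x and y:
312.0 x + 105.4 y = 33661.37
287.2 x + 329.2 y = 33655.50
Solving: x ≈ 104.004, y ≈ 11.499 km (keep extra digits for the depth step; rounded: 104.0, 11.5).
Then from the RID sphere: z² = 237.49² − (x + 90.2)² − (y + 112.0)² with x = 104.004, y = 11.499, so z ≈ 58.603 ≈ 58.6 km.

x ≈ 104.0 km, y ≈ 11.5 km, depth ≈ 58.6 km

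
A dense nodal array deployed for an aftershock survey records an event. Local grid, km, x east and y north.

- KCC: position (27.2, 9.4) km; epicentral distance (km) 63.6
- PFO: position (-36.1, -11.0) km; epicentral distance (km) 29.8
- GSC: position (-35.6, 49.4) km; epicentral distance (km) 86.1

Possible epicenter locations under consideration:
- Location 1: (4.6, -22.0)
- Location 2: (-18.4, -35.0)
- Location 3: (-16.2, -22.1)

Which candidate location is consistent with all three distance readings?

Location 2

For each candidate, compare |candidate − station| to the reported distance:
Location 1: residuals KCC 24.9, PFO 12.4, GSC 4.2 → max 24.9 km
Location 2: residuals KCC 0.0, PFO 0.0, GSC 0.0 → max 0.0 km
Location 3: residuals KCC 10.0, PFO 7.0, GSC 12.0 → max 12.0 km
Only Location 2 has all residuals ≈ 0.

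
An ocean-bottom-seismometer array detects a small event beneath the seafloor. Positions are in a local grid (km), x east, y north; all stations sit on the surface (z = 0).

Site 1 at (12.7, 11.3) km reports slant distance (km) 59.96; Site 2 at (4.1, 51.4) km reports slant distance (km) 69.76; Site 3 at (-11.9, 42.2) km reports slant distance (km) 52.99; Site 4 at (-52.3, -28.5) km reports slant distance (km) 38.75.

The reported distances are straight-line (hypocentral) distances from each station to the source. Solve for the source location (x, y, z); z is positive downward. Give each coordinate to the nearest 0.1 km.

x ≈ -43.8 km, y ≈ 4.3 km, depth ≈ 18.8 km

Each station gives a sphere (x−x_i)² + (y−y_i)² + z² = d_i² (stations at z=0).
Subtracting the Site 1 sphere from Site 2 and Site 3: z² cancels, leaving linear equations in x and y:
-17.2 x + 80.2 y = 1098.53
-49.2 x + 61.8 y = 2420.73
Solving: x ≈ -43.794, y ≈ 4.305 km (keep extra digits for the depth step; rounded: -43.8, 4.3).
Then from the Site 1 sphere: z² = 59.96² − (x − 12.7)² − (y − 11.3)² with x = -43.794, y = 4.305, so z ≈ 18.833 ≈ 18.8 km.
Check against Site 4 (with the unrounded solution): distance 38.77 ≈ 38.75 km. ✓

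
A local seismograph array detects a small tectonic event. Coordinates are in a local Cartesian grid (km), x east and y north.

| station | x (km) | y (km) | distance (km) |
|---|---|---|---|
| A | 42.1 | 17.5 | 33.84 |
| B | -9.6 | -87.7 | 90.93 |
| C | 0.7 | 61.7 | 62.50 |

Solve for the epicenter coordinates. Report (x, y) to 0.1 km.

Circle about each station: (x − 42.1)² + (y − 17.5)² = 33.84²; (x + 9.6)² + (y + 87.7)² = 90.93²; (x − 0.7)² + (y − 61.7)² = 62.50².
Subtracting the A equation from the B and C equations removes the quadratic terms:
-103.4 x − 210.4 y = -1418.33
-82.8 x + 88.4 y = -1032.38
Solving the 2×2 system: x ≈ 12.9, y ≈ 0.4 km.
Check against A (with the unrounded x, y): √((x − 42.1)²+(y − 17.5)²) = 33.84 ≈ 33.84 km. ✓

12.9 km east, 0.4 km north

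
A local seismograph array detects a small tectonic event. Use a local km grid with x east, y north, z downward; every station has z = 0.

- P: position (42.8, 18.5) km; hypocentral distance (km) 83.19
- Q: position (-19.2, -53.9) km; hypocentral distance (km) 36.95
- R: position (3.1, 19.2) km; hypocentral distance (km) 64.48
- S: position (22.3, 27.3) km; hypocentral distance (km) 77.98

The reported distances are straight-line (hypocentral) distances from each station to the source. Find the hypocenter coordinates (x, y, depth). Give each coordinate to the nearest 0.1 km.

(-12.8, -35.0, 31.1)

Each station gives a sphere (x−x_i)² + (y−y_i)² + z² = d_i² (stations at z=0).
Subtracting the P sphere from Q and R: z² cancels, leaving linear equations in x and y:
-124.0 x − 144.8 y = 6655.03
-79.4 x + 1.4 y = 967.07
Solving: x ≈ -12.797, y ≈ -35.002 km (keep extra digits for the depth step; rounded: -12.8, -35.0).
Then from the P sphere: z² = 83.19² − (x − 42.8)² − (y − 18.5)² with x = -12.797, y = -35.002, so z ≈ 31.098 ≈ 31.1 km.
Check against S (with the unrounded solution): distance 77.98 ≈ 77.98 km. ✓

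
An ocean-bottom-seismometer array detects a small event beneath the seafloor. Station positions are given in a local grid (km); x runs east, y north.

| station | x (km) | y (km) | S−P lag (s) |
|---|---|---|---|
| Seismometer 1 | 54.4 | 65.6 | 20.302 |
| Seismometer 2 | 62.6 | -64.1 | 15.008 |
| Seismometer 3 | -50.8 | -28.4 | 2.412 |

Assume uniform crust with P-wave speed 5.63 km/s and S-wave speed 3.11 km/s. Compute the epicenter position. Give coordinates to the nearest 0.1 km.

Distance from S−P lag: d = Δt · v_P v_S / (v_P − v_S) = Δt · (5.63·3.11)/(5.63−3.11) ≈ 6.9481·Δt.
So d_Seismometer 1 = 141.06, d_Seismometer 2 = 104.28, d_Seismometer 3 = 16.76 km.
Circle about each station: (x − 54.4)² + (y − 65.6)² = 141.06²; (x − 62.6)² + (y + 64.1)² = 104.28²; (x + 50.8)² + (y + 28.4)² = 16.76².
Subtracting the Seismometer 1 equation from the Seismometer 2 and Seismometer 3 equations removes the quadratic terms:
16.4 x − 259.4 y = 9788.46
-210.4 x − 188.0 y = 15741.51
Solving the 2×2 system: x ≈ -38.9, y ≈ -40.2 km.

-38.9 km east, -40.2 km north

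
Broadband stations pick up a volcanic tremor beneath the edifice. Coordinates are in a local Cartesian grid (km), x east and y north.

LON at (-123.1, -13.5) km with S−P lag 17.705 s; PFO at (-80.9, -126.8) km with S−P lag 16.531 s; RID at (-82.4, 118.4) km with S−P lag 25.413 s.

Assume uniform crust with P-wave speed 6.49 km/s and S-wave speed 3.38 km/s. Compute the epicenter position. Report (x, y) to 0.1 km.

Distance from S−P lag: d = Δt · v_P v_S / (v_P − v_S) = Δt · (6.49·3.38)/(6.49−3.38) ≈ 7.0534·Δt.
So d_LON = 124.88, d_PFO = 116.60, d_RID = 179.25 km.
Circle about each station: (x + 123.1)² + (y + 13.5)² = 124.88²; (x + 80.9)² + (y + 126.8)² = 116.60²; (x + 82.4)² + (y − 118.4)² = 179.25².
Subtracting pairs of circle equations eliminates x²+y² and gives linear equations (the radical axes):
84.4 x − 226.6 y = 9286.64
81.4 x + 263.8 y = -11063.09
Solving the 2×2 system: x ≈ -1.4, y ≈ -41.5 km.
Check against LON (with the unrounded x, y): √((x + 123.1)²+(y + 13.5)²) = 124.88 ≈ 124.88 km. ✓

x ≈ -1.4 km, y ≈ -41.5 km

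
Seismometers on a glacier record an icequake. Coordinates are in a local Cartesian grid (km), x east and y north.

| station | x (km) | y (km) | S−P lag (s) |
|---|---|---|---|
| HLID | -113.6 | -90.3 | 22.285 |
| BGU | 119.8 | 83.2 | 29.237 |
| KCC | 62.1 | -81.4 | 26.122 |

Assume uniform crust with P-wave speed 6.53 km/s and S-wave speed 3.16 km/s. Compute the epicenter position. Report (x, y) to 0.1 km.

Distance from S−P lag: d = Δt · v_P v_S / (v_P − v_S) = Δt · (6.53·3.16)/(6.53−3.16) ≈ 6.1231·Δt.
So d_HLID = 136.45, d_BGU = 179.02, d_KCC = 159.95 km.
Circle about each station: (x + 113.6)² + (y + 90.3)² = 136.45²; (x − 119.8)² + (y − 83.2)² = 179.02²; (x − 62.1)² + (y + 81.4)² = 159.95².
Subtracting the HLID equation from the BGU and KCC equations removes the quadratic terms:
466.8 x + 347.0 y = -13214.33
351.4 x + 17.8 y = -17542.08
Solving the 2×2 system: x ≈ -51.5, y ≈ 31.2 km.

(-51.5, 31.2)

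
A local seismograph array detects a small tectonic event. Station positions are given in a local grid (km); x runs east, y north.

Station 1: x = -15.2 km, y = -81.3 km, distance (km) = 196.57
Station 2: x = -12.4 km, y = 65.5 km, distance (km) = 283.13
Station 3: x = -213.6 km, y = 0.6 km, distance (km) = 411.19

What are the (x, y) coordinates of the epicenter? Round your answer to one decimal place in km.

(167.9, -152.8)

Circle about each station: (x + 15.2)² + (y + 81.3)² = 196.57²; (x + 12.4)² + (y − 65.5)² = 283.13²; (x + 213.6)² + (y − 0.6)² = 411.19².
Subtracting pairs of circle equations eliminates x²+y² and gives linear equations (the radical axes):
5.6 x + 293.6 y = -43919.55
-396.8 x + 163.8 y = -91652.86
Solving the 2×2 system: x ≈ 167.9, y ≈ -152.8 km.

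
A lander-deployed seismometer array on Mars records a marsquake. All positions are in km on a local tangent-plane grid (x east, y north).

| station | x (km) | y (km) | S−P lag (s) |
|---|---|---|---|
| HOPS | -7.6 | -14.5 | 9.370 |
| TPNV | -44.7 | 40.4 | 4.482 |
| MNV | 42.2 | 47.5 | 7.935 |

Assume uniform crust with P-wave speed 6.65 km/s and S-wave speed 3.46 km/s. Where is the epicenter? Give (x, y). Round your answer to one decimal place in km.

Distance from S−P lag: d = Δt · v_P v_S / (v_P − v_S) = Δt · (6.65·3.46)/(6.65−3.46) ≈ 7.2129·Δt.
So d_HOPS = 67.58, d_TPNV = 32.33, d_MNV = 57.23 km.
Circle about each station: (x + 7.6)² + (y + 14.5)² = 67.58²; (x + 44.7)² + (y − 40.4)² = 32.33²; (x − 42.2)² + (y − 47.5)² = 57.23².
Subtracting the HOPS equation from the TPNV and MNV equations removes the quadratic terms:
-74.2 x + 109.8 y = 6884.07
99.6 x + 124.0 y = 5060.86
Solving the 2×2 system: x ≈ -14.8, y ≈ 52.7 km.
Check against HOPS (with the unrounded x, y): √((x + 7.6)²+(y + 14.5)²) = 67.58 ≈ 67.58 km. ✓

-14.8 km east, 52.7 km north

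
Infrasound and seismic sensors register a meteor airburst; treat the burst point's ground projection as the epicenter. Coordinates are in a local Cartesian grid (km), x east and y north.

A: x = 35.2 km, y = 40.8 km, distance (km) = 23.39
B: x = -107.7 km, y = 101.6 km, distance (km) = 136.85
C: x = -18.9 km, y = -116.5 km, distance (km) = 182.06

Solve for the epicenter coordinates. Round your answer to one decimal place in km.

Circle about each station: (x − 35.2)² + (y − 40.8)² = 23.39²; (x + 107.7)² + (y − 101.6)² = 136.85²; (x + 18.9)² + (y + 116.5)² = 182.06².
Subtracting the A equation from the B and C equations removes the quadratic terms:
-285.8 x + 121.6 y = 837.34
-108.2 x − 314.6 y = -21572.97
Solving the 2×2 system: x ≈ 22.9, y ≈ 60.7 km.
Check against A (with the unrounded x, y): √((x − 35.2)²+(y − 40.8)²) = 23.40 ≈ 23.39 km. ✓

(22.9, 60.7)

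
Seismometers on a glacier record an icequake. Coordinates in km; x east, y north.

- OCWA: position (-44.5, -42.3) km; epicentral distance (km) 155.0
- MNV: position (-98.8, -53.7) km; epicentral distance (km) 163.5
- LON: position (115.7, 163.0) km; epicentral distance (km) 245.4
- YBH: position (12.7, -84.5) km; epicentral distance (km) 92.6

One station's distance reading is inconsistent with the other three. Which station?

Solve using three stations at a time. Using OCWA, LON, YBH (subtract circle equations pairwise → linear system) gives (x, y) ≈ (105.3, -82.2).
Distances from that point to each station vs reported:
  OCWA: calculated 155.0 vs reported 155.0 → residual 0.0 km
  MNV: calculated 206.1 vs reported 163.5 → residual 42.6 km
  LON: calculated 245.4 vs reported 245.4 → residual 0.0 km
  YBH: calculated 92.6 vs reported 92.6 → residual 0.0 km
OCWA, LON, YBH are mutually consistent (residuals ≈ 0); MNV is off by 42.6 km.

MNV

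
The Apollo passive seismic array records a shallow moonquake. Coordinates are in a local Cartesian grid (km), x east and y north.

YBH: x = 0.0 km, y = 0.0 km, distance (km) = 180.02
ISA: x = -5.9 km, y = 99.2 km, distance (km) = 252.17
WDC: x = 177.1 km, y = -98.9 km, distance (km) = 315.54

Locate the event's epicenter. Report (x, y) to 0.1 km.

(-138.0, -115.6)

Circle about each station: x² + y² = 180.02²; (x + 5.9)² + (y − 99.2)² = 252.17²; (x − 177.1)² + (y + 98.9)² = 315.54².
Subtracting the YBH equation from the ISA and WDC equations removes the quadratic terms:
-11.8 x + 198.4 y = -21307.06
354.2 x − 197.8 y = -26012.67
Solving the 2×2 system: x ≈ -138.0, y ≈ -115.6 km.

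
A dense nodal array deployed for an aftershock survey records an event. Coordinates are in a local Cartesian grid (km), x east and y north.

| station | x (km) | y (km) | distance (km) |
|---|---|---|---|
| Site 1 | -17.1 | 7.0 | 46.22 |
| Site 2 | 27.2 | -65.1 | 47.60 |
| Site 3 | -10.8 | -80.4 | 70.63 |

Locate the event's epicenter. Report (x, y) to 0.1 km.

x ≈ 21.9 km, y ≈ -17.8 km

Circle about each station: (x + 17.1)² + (y − 7.0)² = 46.22²; (x − 27.2)² + (y + 65.1)² = 47.60²; (x + 10.8)² + (y + 80.4)² = 70.63².
Subtracting pairs of circle equations eliminates x²+y² and gives linear equations (the radical axes):
88.6 x − 144.2 y = 4506.97
12.6 x − 174.8 y = 3387.08
Solving the 2×2 system: x ≈ 21.9, y ≈ -17.8 km.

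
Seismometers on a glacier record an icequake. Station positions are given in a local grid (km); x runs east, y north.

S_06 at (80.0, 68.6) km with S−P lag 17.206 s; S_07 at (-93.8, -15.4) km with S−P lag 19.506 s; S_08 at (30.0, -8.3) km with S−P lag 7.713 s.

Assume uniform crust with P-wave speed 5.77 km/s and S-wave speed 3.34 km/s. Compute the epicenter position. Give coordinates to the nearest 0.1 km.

Distance from S−P lag: d = Δt · v_P v_S / (v_P − v_S) = Δt · (5.77·3.34)/(5.77−3.34) ≈ 7.9308·Δt.
So d_S_06 = 136.46, d_S_07 = 154.70, d_S_08 = 61.17 km.
Circle about each station: (x − 80.0)² + (y − 68.6)² = 136.46²; (x + 93.8)² + (y + 15.4)² = 154.70²; (x − 30.0)² + (y + 8.3)² = 61.17².
Subtracting pairs of circle equations eliminates x²+y² and gives linear equations (the radical axes):
-347.6 x − 168.0 y = -7381.12
-100.0 x − 153.8 y = 4742.49
Solving the 2×2 system: x ≈ 52.7, y ≈ -65.1 km.
Check against S_06 (with the unrounded x, y): √((x − 80.0)²+(y − 68.6)²) = 136.46 ≈ 136.46 km. ✓

(52.7, -65.1)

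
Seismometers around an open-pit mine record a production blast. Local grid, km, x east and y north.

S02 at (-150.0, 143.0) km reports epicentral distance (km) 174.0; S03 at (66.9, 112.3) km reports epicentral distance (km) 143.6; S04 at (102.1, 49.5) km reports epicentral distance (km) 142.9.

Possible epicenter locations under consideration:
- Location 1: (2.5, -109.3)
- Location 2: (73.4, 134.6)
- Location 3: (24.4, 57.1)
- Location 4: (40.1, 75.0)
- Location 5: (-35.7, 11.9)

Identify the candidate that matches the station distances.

For each candidate, compare |candidate − station| to the reported distance:
Location 1: residuals S02 120.8, S03 87.2, S04 44.6 → max 120.8 km
Location 2: residuals S02 49.6, S03 120.4, S04 53.1 → max 120.4 km
Location 3: residuals S02 20.4, S03 73.9, S04 64.8 → max 73.9 km
Location 4: residuals S02 27.9, S03 97.7, S04 75.9 → max 97.7 km
Location 5: residuals S02 0.1, S03 0.0, S04 0.1 → max 0.1 km
Only Location 5 has all residuals ≈ 0.

Location 5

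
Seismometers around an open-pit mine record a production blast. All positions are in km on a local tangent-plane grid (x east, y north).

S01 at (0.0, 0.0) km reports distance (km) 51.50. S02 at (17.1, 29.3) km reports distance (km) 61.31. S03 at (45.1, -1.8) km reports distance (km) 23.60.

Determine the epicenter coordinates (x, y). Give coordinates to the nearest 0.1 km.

Circle about each station: x² + y² = 51.50²; (x − 17.1)² + (y − 29.3)² = 61.31²; (x − 45.1)² + (y + 1.8)² = 23.60².
Subtracting the S01 equation from the S02 and S03 equations removes the quadratic terms:
34.2 x + 58.6 y = 44.23
90.2 x − 3.6 y = 4132.54
Solving the 2×2 system: x ≈ 44.8, y ≈ -25.4 km.
Check against S01 (with the unrounded x, y): √(x²+y²) = 51.50 ≈ 51.50 km. ✓

(44.8, -25.4)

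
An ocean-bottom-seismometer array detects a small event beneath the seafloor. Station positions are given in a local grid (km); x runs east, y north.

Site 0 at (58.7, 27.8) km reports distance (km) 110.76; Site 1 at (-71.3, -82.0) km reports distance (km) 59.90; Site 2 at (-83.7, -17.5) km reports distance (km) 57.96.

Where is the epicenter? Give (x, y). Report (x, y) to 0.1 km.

(-29.8, -38.8)

Circle about each station: (x − 58.7)² + (y − 27.8)² = 110.76²; (x + 71.3)² + (y + 82.0)² = 59.90²; (x + 83.7)² + (y + 17.5)² = 57.96².
Subtracting pairs of circle equations eliminates x²+y² and gives linear equations (the radical axes):
-260.0 x − 219.6 y = 16268.93
-284.8 x − 90.6 y = 12001.83
Solving the 2×2 system: x ≈ -29.8, y ≈ -38.8 km.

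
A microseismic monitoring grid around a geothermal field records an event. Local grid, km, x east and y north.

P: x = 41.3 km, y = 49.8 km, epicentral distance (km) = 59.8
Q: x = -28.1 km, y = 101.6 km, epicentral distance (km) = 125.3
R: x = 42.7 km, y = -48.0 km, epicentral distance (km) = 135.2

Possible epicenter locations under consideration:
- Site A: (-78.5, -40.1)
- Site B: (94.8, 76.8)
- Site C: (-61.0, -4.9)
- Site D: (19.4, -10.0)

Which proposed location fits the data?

For each candidate, compare |candidate − station| to the reported distance:
Site A: residuals P 90.0, Q 25.1, R 13.7 → max 90.0 km
Site B: residuals P 0.1, Q 0.1, R 0.0 → max 0.1 km
Site C: residuals P 56.2, Q 13.8, R 22.9 → max 56.2 km
Site D: residuals P 3.9, Q 4.0, R 90.6 → max 90.6 km
Only Site B has all residuals ≈ 0.

Site B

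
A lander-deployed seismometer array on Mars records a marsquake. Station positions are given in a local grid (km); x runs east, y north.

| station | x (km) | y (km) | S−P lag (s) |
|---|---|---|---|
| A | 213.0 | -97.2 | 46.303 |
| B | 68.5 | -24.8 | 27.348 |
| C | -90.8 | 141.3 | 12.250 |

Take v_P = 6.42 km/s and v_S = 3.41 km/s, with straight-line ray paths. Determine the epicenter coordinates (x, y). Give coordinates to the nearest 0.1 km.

-3.8 km east, 160.5 km north

Distance from S−P lag: d = Δt · v_P v_S / (v_P − v_S) = Δt · (6.42·3.41)/(6.42−3.41) ≈ 7.2732·Δt.
So d_A = 336.77, d_B = 198.91, d_C = 89.10 km.
Circle about each station: (x − 213.0)² + (y + 97.2)² = 336.77²; (x − 68.5)² + (y + 24.8)² = 198.91²; (x + 90.8)² + (y − 141.3)² = 89.10².
Subtracting the A equation from the B and C equations removes the quadratic terms:
-289.0 x + 144.8 y = 24339.29
-607.6 x + 477.0 y = 78868.71
Solving the 2×2 system: x ≈ -3.8, y ≈ 160.5 km.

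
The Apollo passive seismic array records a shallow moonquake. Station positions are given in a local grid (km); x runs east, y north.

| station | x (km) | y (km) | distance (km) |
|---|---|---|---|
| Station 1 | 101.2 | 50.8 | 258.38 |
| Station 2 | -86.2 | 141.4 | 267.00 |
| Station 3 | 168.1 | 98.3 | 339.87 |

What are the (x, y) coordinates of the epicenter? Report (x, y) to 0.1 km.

Circle about each station: (x − 101.2)² + (y − 50.8)² = 258.38²; (x + 86.2)² + (y − 141.4)² = 267.00²; (x − 168.1)² + (y − 98.3)² = 339.87².
Subtracting the Station 1 equation from the Station 2 and Station 3 equations removes the quadratic terms:
-374.8 x + 181.2 y = 10073.54
133.8 x + 95.0 y = -23652.97
Solving the 2×2 system: x ≈ -87.6, y ≈ -125.6 km.
Check against Station 1 (with the unrounded x, y): √((x − 101.2)²+(y − 50.8)²) = 258.38 ≈ 258.38 km. ✓

(-87.6, -125.6)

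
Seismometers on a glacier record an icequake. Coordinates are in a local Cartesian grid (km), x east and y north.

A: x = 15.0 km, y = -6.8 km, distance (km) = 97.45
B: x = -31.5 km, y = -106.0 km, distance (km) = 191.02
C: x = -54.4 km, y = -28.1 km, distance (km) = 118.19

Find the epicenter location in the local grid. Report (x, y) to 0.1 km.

x ≈ -18.8 km, y ≈ 84.6 km

Circle about each station: (x − 15.0)² + (y + 6.8)² = 97.45²; (x + 31.5)² + (y + 106.0)² = 191.02²; (x + 54.4)² + (y + 28.1)² = 118.19².
Subtracting the A equation from the B and C equations removes the quadratic terms:
-93.0 x − 198.4 y = -15035.13
-138.8 x − 42.6 y = -994.64
Solving the 2×2 system: x ≈ -18.8, y ≈ 84.6 km.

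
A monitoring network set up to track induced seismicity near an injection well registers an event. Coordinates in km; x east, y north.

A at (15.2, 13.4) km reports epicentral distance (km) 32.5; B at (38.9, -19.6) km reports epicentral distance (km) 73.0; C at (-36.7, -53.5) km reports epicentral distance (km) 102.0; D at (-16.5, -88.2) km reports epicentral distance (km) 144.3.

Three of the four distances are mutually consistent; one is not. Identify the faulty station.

Solve using three stations at a time. Using A, B, C (subtract circle equations pairwise → linear system) gives (x, y) ≈ (-0.5, 41.9).
Distances from that point to each station vs reported:
  A: calculated 32.5 vs reported 32.5 → residual 0.0 km
  B: calculated 73.0 vs reported 73.0 → residual 0.0 km
  C: calculated 102.0 vs reported 102.0 → residual 0.0 km
  D: calculated 131.0 vs reported 144.3 → residual 13.3 km
A, B, C are mutually consistent (residuals ≈ 0); D is off by 13.3 km.

D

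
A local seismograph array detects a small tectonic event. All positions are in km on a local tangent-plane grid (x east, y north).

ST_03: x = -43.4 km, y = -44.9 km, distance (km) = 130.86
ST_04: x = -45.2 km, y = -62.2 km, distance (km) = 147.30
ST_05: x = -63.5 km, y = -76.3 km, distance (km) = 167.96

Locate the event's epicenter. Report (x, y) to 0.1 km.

Circle about each station: (x + 43.4)² + (y + 44.9)² = 130.86²; (x + 45.2)² + (y + 62.2)² = 147.30²; (x + 63.5)² + (y + 76.3)² = 167.96².
Subtracting the ST_03 equation from the ST_04 and ST_05 equations removes the quadratic terms:
-3.6 x − 34.6 y = -2560.64
-40.2 x − 62.8 y = -5131.85
Solving the 2×2 system: x ≈ 14.4, y ≈ 72.5 km.

x ≈ 14.4 km, y ≈ 72.5 km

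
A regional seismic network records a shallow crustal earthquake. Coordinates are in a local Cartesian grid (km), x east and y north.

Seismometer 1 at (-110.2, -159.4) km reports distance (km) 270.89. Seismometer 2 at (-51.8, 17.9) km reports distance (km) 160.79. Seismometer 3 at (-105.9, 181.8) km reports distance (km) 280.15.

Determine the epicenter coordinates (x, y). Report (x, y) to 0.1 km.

Circle about each station: (x + 110.2)² + (y + 159.4)² = 270.89²; (x + 51.8)² + (y − 17.9)² = 160.79²; (x + 105.9)² + (y − 181.8)² = 280.15².
Subtracting the Seismometer 1 equation from the Seismometer 2 and Seismometer 3 equations removes the quadratic terms:
116.8 x + 354.6 y = 12979.22
8.6 x + 682.4 y = 1611.02
Solving the 2×2 system: x ≈ 108.1, y ≈ 1.0 km.
Check against Seismometer 1 (with the unrounded x, y): √((x + 110.2)²+(y + 159.4)²) = 270.89 ≈ 270.89 km. ✓

108.1 km east, 1.0 km north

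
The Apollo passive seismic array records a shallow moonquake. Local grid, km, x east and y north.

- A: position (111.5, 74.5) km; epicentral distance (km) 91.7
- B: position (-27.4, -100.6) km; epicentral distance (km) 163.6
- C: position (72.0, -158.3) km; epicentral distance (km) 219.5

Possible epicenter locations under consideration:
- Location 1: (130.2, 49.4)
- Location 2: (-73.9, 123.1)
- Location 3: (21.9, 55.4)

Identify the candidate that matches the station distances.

Location 3

For each candidate, compare |candidate − station| to the reported distance:
Location 1: residuals A 60.4, B 54.0, C 3.8 → max 60.4 km
Location 2: residuals A 100.0, B 64.9, C 97.5 → max 100.0 km
Location 3: residuals A 0.1, B 0.0, C 0.0 → max 0.1 km
Only Location 3 has all residuals ≈ 0.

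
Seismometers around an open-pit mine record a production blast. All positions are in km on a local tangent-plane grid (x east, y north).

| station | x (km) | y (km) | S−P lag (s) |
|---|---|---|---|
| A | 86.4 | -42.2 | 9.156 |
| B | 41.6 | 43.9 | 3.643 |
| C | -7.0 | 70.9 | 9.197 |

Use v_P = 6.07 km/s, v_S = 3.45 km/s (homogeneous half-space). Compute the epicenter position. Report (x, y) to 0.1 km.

40.5 km east, 14.8 km north

Distance from S−P lag: d = Δt · v_P v_S / (v_P − v_S) = Δt · (6.07·3.45)/(6.07−3.45) ≈ 7.9929·Δt.
So d_A = 73.18, d_B = 29.12, d_C = 73.51 km.
Circle about each station: (x − 86.4)² + (y + 42.2)² = 73.18²; (x − 41.6)² + (y − 43.9)² = 29.12²; (x + 7.0)² + (y − 70.9)² = 73.51².
Subtracting the A equation from the B and C equations removes the quadratic terms:
-89.6 x + 172.2 y = -1080.69
-186.8 x + 226.2 y = -4218.40
Solving the 2×2 system: x ≈ 40.5, y ≈ 14.8 km.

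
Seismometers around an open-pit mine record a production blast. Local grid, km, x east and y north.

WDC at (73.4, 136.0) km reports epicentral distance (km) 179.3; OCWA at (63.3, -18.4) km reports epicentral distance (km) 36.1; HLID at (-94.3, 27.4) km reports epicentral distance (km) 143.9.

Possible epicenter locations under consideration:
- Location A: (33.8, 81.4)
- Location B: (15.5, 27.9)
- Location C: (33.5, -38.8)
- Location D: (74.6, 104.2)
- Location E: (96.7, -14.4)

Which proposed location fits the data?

Location C

For each candidate, compare |candidate − station| to the reported distance:
Location A: residuals WDC 111.9, OCWA 68.0, HLID 4.9 → max 111.9 km
Location B: residuals WDC 56.7, OCWA 30.4, HLID 34.1 → max 56.7 km
Location C: residuals WDC 0.0, OCWA 0.0, HLID 0.0 → max 0.0 km
Location D: residuals WDC 147.5, OCWA 87.0, HLID 41.6 → max 147.5 km
Location E: residuals WDC 27.1, OCWA 2.5, HLID 51.6 → max 51.6 km
Only Location C has all residuals ≈ 0.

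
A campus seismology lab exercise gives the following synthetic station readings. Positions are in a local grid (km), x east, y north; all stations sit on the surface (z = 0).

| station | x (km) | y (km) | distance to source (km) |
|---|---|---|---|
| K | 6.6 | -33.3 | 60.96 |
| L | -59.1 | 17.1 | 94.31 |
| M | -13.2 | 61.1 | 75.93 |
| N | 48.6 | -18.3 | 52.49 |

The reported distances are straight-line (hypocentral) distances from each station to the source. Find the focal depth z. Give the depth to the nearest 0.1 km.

Each station gives a sphere (x−x_i)² + (y−y_i)² + z² = d_i² (stations at z=0).
Subtracting the K sphere from L and M: z² cancels, leaving linear equations in x and y:
-131.4 x + 100.8 y = -2545.48
-39.6 x + 188.8 y = 705.76
Solving: x ≈ 26.504, y ≈ 9.297 km (keep extra digits for the depth step; rounded: 26.5, 9.3).
Then from the K sphere: z² = 60.96² − (x − 6.6)² − (y + 33.3)² with x = 26.504, y = 9.297, so z ≈ 38.800 ≈ 38.8 km.
Check against N (with the unrounded solution): distance 52.49 ≈ 52.49 km. ✓

38.8 km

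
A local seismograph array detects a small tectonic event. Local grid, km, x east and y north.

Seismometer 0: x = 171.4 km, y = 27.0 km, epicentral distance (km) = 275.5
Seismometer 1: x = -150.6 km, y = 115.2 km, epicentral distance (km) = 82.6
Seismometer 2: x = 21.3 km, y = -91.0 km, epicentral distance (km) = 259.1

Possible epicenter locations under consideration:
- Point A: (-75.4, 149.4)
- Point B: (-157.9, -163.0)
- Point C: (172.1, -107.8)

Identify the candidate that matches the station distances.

For each candidate, compare |candidate − station| to the reported distance:
Point A: residuals Seismometer 0 0.0, Seismometer 1 0.0, Seismometer 2 0.0 → max 0.0 km
Point B: residuals Seismometer 0 104.7, Seismometer 1 195.7, Seismometer 2 66.0 → max 195.7 km
Point C: residuals Seismometer 0 140.7, Seismometer 1 309.7, Seismometer 2 107.4 → max 309.7 km
Only Point A has all residuals ≈ 0.

Point A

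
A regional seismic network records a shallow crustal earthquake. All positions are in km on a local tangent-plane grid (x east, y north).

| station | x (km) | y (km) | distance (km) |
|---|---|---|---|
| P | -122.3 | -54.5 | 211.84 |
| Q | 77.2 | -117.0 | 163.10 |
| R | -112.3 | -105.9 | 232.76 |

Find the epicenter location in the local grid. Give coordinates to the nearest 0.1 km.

(64.4, 45.6)

Circle about each station: (x + 122.3)² + (y + 54.5)² = 211.84²; (x − 77.2)² + (y + 117.0)² = 163.10²; (x + 112.3)² + (y + 105.9)² = 232.76².
Subtracting the P equation from the Q and R equations removes the quadratic terms:
399.0 x − 125.0 y = 19995.88
20.0 x − 102.8 y = -3402.47
Solving the 2×2 system: x ≈ 64.4, y ≈ 45.6 km.
Check against P (with the unrounded x, y): √((x + 122.3)²+(y + 54.5)²) = 211.86 ≈ 211.84 km. ✓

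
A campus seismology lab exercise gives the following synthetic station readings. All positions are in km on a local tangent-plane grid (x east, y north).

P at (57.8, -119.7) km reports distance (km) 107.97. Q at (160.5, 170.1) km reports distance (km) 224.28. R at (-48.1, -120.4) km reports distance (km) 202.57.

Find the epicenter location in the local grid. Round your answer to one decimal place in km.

Circle about each station: (x − 57.8)² + (y + 119.7)² = 107.97²; (x − 160.5)² + (y − 170.1)² = 224.28²; (x + 48.1)² + (y + 120.4)² = 202.57².
Subtracting pairs of circle equations eliminates x²+y² and gives linear equations (the radical axes):
205.4 x + 579.6 y = -1618.67
-211.8 x − 1.4 y = -30236.24
Solving the 2×2 system: x ≈ 143.1, y ≈ -53.5 km.

143.1 km east, -53.5 km north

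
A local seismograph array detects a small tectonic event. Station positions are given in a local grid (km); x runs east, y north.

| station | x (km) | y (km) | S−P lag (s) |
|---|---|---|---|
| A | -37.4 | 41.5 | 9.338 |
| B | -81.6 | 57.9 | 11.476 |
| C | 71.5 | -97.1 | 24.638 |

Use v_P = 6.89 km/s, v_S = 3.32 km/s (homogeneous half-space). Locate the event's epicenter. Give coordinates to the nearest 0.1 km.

-62.1 km east, -13.0 km north

Distance from S−P lag: d = Δt · v_P v_S / (v_P − v_S) = Δt · (6.89·3.32)/(6.89−3.32) ≈ 6.4075·Δt.
So d_A = 59.83, d_B = 73.53, d_C = 157.87 km.
Circle about each station: (x + 37.4)² + (y − 41.5)² = 59.83²; (x + 81.6)² + (y − 57.9)² = 73.53²; (x − 71.5)² + (y + 97.1)² = 157.87².
Subtracting pairs of circle equations eliminates x²+y² and gives linear equations (the radical axes):
-88.4 x + 32.8 y = 5062.93
217.8 x − 277.2 y = -9923.66
Solving the 2×2 system: x ≈ -62.1, y ≈ -13.0 km.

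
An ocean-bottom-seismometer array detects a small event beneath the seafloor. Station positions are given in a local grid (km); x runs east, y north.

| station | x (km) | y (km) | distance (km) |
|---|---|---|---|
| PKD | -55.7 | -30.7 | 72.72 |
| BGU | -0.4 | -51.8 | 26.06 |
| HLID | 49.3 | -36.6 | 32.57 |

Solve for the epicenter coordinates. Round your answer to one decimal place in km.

x ≈ 17.0 km, y ≈ -32.4 km

Circle about each station: (x + 55.7)² + (y + 30.7)² = 72.72²; (x + 0.4)² + (y + 51.8)² = 26.06²; (x − 49.3)² + (y + 36.6)² = 32.57².
Subtracting pairs of circle equations eliminates x²+y² and gives linear equations (the radical axes):
110.6 x − 42.2 y = 3247.49
210.0 x − 11.8 y = 3952.46
Solving the 2×2 system: x ≈ 17.0, y ≈ -32.4 km.
Check against PKD (with the unrounded x, y): √((x + 55.7)²+(y + 30.7)²) = 72.72 ≈ 72.72 km. ✓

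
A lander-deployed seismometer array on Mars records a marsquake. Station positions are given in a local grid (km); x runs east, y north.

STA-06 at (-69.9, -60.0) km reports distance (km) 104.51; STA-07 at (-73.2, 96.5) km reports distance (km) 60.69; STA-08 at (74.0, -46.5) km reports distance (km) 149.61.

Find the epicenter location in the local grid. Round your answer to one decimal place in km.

Circle about each station: (x + 69.9)² + (y + 60.0)² = 104.51²; (x + 73.2)² + (y − 96.5)² = 60.69²; (x − 74.0)² + (y + 46.5)² = 149.61².
Subtracting the STA-06 equation from the STA-07 and STA-08 equations removes the quadratic terms:
-6.6 x + 313.0 y = 13423.54
287.8 x + 27.0 y = -12308.57
Solving the 2×2 system: x ≈ -46.7, y ≈ 41.9 km.

(-46.7, 41.9)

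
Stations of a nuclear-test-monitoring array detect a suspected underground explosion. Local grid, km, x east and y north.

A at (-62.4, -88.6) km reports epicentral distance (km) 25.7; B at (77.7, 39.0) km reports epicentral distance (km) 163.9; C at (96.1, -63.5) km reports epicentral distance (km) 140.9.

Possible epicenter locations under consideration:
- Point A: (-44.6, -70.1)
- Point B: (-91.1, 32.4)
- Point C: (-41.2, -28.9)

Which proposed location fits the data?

Point A

For each candidate, compare |candidate − station| to the reported distance:
Point A: residuals A 0.0, B 0.0, C 0.0 → max 0.0 km
Point B: residuals A 98.7, B 5.0, C 69.4 → max 98.7 km
Point C: residuals A 37.7, B 27.0, C 0.7 → max 37.7 km
Only Point A has all residuals ≈ 0.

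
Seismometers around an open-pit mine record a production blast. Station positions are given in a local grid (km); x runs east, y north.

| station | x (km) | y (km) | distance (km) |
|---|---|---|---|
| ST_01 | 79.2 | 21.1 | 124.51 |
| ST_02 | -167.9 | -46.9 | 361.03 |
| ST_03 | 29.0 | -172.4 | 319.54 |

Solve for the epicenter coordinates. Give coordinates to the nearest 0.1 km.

Circle about each station: (x − 79.2)² + (y − 21.1)² = 124.51²; (x + 167.9)² + (y + 46.9)² = 361.03²; (x − 29.0)² + (y + 172.4)² = 319.54².
Subtracting the ST_01 equation from the ST_02 and ST_03 equations removes the quadratic terms:
-494.2 x − 136.0 y = -91167.75
-100.4 x − 387.0 y = -62758.16
Solving the 2×2 system: x ≈ 150.6, y ≈ 123.1 km.

(150.6, 123.1)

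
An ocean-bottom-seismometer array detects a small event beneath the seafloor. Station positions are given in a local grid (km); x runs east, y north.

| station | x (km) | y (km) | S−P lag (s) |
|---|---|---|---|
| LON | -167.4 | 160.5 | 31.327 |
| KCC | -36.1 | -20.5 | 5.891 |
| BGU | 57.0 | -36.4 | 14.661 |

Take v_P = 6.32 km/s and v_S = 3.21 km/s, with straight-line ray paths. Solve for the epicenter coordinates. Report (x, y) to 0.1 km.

(-23.2, 15.7)

Distance from S−P lag: d = Δt · v_P v_S / (v_P − v_S) = Δt · (6.32·3.21)/(6.32−3.21) ≈ 6.5232·Δt.
So d_LON = 204.35, d_KCC = 38.43, d_BGU = 95.64 km.
Circle about each station: (x + 167.4)² + (y − 160.5)² = 204.35²; (x + 36.1)² + (y + 20.5)² = 38.43²; (x − 57.0)² + (y + 36.4)² = 95.64².
Subtracting pairs of circle equations eliminates x²+y² and gives linear equations (the radical axes):
262.6 x − 362.0 y = -11777.49
448.8 x − 393.8 y = -16597.14
Solving the 2×2 system: x ≈ -23.2, y ≈ 15.7 km.
Check against LON (with the unrounded x, y): √((x + 167.4)²+(y − 160.5)²) = 204.35 ≈ 204.35 km. ✓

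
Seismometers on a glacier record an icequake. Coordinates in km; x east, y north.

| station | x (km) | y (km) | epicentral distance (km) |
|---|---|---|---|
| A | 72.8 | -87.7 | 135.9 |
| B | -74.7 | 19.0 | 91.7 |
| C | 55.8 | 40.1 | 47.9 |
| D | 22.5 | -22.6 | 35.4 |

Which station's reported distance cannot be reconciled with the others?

Solve using three stations at a time. Using B, C, D (subtract circle equations pairwise → linear system) gives (x, y) ≈ (16.8, 12.3).
Distances from that point to each station vs reported:
  A: calculated 114.7 vs reported 135.9 → residual 21.2 km
  B: calculated 91.7 vs reported 91.7 → residual 0.0 km
  C: calculated 47.9 vs reported 47.9 → residual 0.0 km
  D: calculated 35.4 vs reported 35.4 → residual 0.0 km
B, C, D are mutually consistent (residuals ≈ 0); A is off by 21.2 km.

A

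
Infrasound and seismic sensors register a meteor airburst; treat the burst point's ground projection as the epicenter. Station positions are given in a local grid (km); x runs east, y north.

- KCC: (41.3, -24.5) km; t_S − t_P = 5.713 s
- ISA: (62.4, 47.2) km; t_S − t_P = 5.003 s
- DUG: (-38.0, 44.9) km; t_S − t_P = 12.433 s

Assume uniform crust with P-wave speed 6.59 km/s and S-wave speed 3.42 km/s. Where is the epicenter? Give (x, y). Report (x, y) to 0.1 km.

Distance from S−P lag: d = Δt · v_P v_S / (v_P − v_S) = Δt · (6.59·3.42)/(6.59−3.42) ≈ 7.1097·Δt.
So d_KCC = 40.62, d_ISA = 35.57, d_DUG = 88.40 km.
Circle about each station: (x − 41.3)² + (y + 24.5)² = 40.62²; (x − 62.4)² + (y − 47.2)² = 35.57²; (x + 38.0)² + (y − 44.9)² = 88.40².
Subtracting the KCC equation from the ISA and DUG equations removes the quadratic terms:
42.2 x + 143.4 y = 4200.42
-158.6 x + 138.8 y = -5010.51
Solving the 2×2 system: x ≈ 45.5, y ≈ 15.9 km.
Check against KCC (with the unrounded x, y): √((x − 41.3)²+(y + 24.5)²) = 40.62 ≈ 40.62 km. ✓

x ≈ 45.5 km, y ≈ 15.9 km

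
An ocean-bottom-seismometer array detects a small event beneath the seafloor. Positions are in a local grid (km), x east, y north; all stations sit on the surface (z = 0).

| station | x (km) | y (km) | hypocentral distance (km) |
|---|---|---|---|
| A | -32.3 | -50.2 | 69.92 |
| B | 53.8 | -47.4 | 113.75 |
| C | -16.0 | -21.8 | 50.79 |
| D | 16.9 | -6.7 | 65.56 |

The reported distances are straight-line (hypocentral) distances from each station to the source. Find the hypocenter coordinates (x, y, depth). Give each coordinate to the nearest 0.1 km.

(-38.0, 12.6, 30.2)

Each station gives a sphere (x−x_i)² + (y−y_i)² + z² = d_i² (stations at z=0).
Subtracting the A sphere from B and C: z² cancels, leaving linear equations in x and y:
172.2 x + 5.6 y = -6472.39
32.6 x + 56.8 y = -522.91
Solving: x ≈ -37.996, y ≈ 12.602 km (keep extra digits for the depth step; rounded: -38.0, 12.6).
Then from the A sphere: z² = 69.92² − (x + 32.3)² − (y + 50.2)² with x = -37.996, y = 12.602, so z ≈ 30.204 ≈ 30.2 km.
Check against D (with the unrounded solution): distance 65.56 ≈ 65.56 km. ✓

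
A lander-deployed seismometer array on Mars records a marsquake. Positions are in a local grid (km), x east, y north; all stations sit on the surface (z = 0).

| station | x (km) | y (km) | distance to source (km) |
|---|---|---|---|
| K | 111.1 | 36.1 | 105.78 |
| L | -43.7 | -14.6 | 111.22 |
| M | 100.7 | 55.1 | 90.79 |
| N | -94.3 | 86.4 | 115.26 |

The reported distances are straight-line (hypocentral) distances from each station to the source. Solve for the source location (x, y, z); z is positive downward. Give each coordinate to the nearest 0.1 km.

(16.7, 74.3, 28.6)

Each station gives a sphere (x−x_i)² + (y−y_i)² + z² = d_i² (stations at z=0).
Subtracting the K sphere from L and M: z² cancels, leaving linear equations in x and y:
-309.6 x − 101.4 y = -12704.05
-20.8 x + 38.0 y = 2476.66
Solving: x ≈ 16.695, y ≈ 74.313 km (keep extra digits for the depth step; rounded: 16.7, 74.3).
Then from the K sphere: z² = 105.78² − (x − 111.1)² − (y − 36.1)² with x = 16.695, y = 74.313, so z ≈ 28.581 ≈ 28.6 km.
Check against N (with the unrounded solution): distance 115.25 ≈ 115.26 km. ✓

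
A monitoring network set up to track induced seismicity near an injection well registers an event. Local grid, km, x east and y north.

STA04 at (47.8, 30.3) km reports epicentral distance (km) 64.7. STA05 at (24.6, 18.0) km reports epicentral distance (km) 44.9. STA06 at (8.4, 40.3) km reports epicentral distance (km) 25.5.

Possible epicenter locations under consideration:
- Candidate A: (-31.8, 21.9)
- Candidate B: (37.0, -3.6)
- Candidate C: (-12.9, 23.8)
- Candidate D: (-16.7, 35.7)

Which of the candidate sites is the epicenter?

For each candidate, compare |candidate − station| to the reported distance:
Candidate A: residuals STA04 15.3, STA05 11.6, STA06 18.7 → max 18.7 km
Candidate B: residuals STA04 29.1, STA05 20.0, STA06 26.9 → max 29.1 km
Candidate C: residuals STA04 3.7, STA05 7.0, STA06 1.4 → max 7.0 km
Candidate D: residuals STA04 0.0, STA05 0.0, STA06 0.0 → max 0.0 km
Only Candidate D has all residuals ≈ 0.

Candidate D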